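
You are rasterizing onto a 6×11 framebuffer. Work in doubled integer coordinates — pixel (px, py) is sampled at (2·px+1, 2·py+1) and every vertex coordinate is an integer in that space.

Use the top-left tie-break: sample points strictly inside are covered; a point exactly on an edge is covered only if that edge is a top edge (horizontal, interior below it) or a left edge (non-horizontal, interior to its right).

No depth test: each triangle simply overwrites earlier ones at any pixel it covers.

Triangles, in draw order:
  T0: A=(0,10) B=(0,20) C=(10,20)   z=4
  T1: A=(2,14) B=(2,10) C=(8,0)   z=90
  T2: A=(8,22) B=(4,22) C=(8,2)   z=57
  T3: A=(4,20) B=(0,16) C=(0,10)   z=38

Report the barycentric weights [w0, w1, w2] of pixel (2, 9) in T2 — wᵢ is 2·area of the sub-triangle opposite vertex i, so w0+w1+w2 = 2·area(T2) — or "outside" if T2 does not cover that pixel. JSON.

T0:
  2·area = 100  (B↔C swapped to make it positive)
  edge (0, 10)→(10, 20): d=(10,10) right/bottom  bias=-1
  edge (10, 20)→(0, 20): d=(-10,0) right/bottom  bias=-1
  edge (0, 20)→(0, 10): d=(0,-10) top-left  bias=+0
    (0,5)@(1, 11): e=[0,90,10] → ·  [on edge]
    (0,6)@(1, 13): e=[20,70,10] → #
    (1,6)@(3, 13): e=[0,70,30] → ·  [on edge]
    (0,7)@(1, 15): e=[40,50,10] → #
    (1,7)@(3, 15): e=[20,50,30] → #
    (2,7)@(5, 15): e=[0,50,50] → ·  [on edge]
    (0,8)@(1, 17): e=[60,30,10] → #
    (2,8)@(5, 17): e=[20,30,50] → #
    (3,8)@(7, 17): e=[0,30,70] → ·  [on edge]
    (0,9)@(1, 19): e=[80,10,10] → #
    (3,9)@(7, 19): e=[20,10,70] → #
    (4,9)@(9, 19): e=[0,10,90] → ·  [on edge]
    (5,10)@(11, 21): e=[0,-10,110] → ·  [on edge]
  covered (10 px):
    · · · · · ·
    · · · · · ·
    · · · · · ·
    · · · · · ·
    · · · · · ·
    · · · · · ·
    # · · · · ·
    # # · · · ·
    # # # · · ·
    # # # # · ·
    · · · · · ·
T1:
  2·area = 24
  edge (2, 14)→(2, 10): d=(0,-4) top-left  bias=+0
  edge (2, 10)→(8, 0): d=(6,-10) top-left  bias=+0
  edge (8, 0)→(2, 14): d=(-6,14) right/bottom  bias=-1
    (2,2)@(5, 5): e=[12,0,12] → #  [on edge]
    (3,2)@(7, 5): e=[20,20,-16] → ·
    (2,3)@(5, 7): e=[12,12,0] → ·  [on edge]
    (1,4)@(3, 9): e=[4,4,16] → #
    (2,4)@(5, 9): e=[12,24,-12] → ·
    (1,5)@(3, 11): e=[4,16,4] → #
    (2,5)@(5, 11): e=[12,36,-24] → ·
    (1,6)@(3, 13): e=[4,28,-8] → ·
  covered (3 px):
    · · · · · ·
    · · · · · ·
    · · # · · ·
    · · · · · ·
    · # · · · ·
    · # · · · ·
    · · · · · ·
    · · · · · ·
    · · · · · ·
    · · · · · ·
    · · · · · ·
T2:
  2·area = 80
  edge (8, 22)→(4, 22): d=(-4,0) right/bottom  bias=-1
  edge (4, 22)→(8, 2): d=(4,-20) top-left  bias=+0
  edge (8, 2)→(8, 22): d=(0,20) right/bottom  bias=-1
    (3,3)@(7, 7): e=[60,0,20] → #  [on edge]
    (4,3)@(9, 7): e=[60,40,-20] → ·
    (3,4)@(7, 9): e=[52,8,20] → #
    (4,4)@(9, 9): e=[52,48,-20] → ·
    (3,5)@(7, 11): e=[44,16,20] → #
    (4,5)@(9, 11): e=[44,56,-20] → ·
    (3,6)@(7, 13): e=[36,24,20] → #
    (4,6)@(9, 13): e=[36,64,-20] → ·
    (3,7)@(7, 15): e=[28,32,20] → #
    (4,7)@(9, 15): e=[28,72,-20] → ·
    (2,8)@(5, 17): e=[20,0,60] → #  [on edge]
    (4,8)@(9, 17): e=[20,80,-20] → ·
  covered (11 px):
    · · · · · ·
    · · · · · ·
    · · · · · ·
    · · · # · ·
    · · · # · ·
    · · · # · ·
    · · · # · ·
    · · · # · ·
    · · # # · ·
    · · # # · ·
    · · # # · ·
T3:
  2·area = 24
  edge (4, 20)→(0, 16): d=(-4,-4) top-left  bias=+0
  edge (0, 16)→(0, 10): d=(0,-6) top-left  bias=+0
  edge (0, 10)→(4, 20): d=(4,10) right/bottom  bias=-1
    (0,6)@(1, 13): e=[16,6,2] → #
    (1,6)@(3, 13): e=[24,18,-18] → ·
    (0,7)@(1, 15): e=[8,6,10] → #
    (1,7)@(3, 15): e=[16,18,-10] → ·
    (0,8)@(1, 17): e=[0,6,18] → #  [on edge]
    (1,8)@(3, 17): e=[8,18,-2] → ·
    (0,9)@(1, 19): e=[-8,6,26] → ·
    (1,9)@(3, 19): e=[0,18,6] → #  [on edge]
    (2,9)@(5, 19): e=[8,30,-14] → ·
    (1,10)@(3, 21): e=[-8,18,14] → ·
    (2,10)@(5, 21): e=[0,30,-6] → ·  [on edge]
  covered (4 px):
    · · · · · ·
    · · · · · ·
    · · · · · ·
    · · · · · ·
    · · · · · ·
    · · · · · ·
    # · · · · ·
    # · · · · ·
    # · · · · ·
    · # · · · ·
    · · · · · ·

Answer: [8,60,12]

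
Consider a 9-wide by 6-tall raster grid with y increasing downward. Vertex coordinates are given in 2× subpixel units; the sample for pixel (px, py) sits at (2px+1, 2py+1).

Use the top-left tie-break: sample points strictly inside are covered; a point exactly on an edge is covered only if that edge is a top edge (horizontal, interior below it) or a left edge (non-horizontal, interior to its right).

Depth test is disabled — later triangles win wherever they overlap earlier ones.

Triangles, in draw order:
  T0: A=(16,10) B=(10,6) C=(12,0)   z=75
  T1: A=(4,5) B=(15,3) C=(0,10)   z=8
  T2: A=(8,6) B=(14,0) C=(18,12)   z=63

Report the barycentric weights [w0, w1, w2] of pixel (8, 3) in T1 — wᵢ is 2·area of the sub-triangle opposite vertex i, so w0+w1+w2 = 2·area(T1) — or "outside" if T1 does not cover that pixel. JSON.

T0:
  2·area = 44
  edge (16, 10)→(10, 6): d=(-6,-4) top-left  bias=+0
  edge (10, 6)→(12, 0): d=(2,-6) top-left  bias=+0
  edge (12, 0)→(16, 10): d=(4,10) right/bottom  bias=-1
    (5,1)@(11, 3): e=[22,0,22] → █  [on edge]
    (6,1)@(13, 3): e=[30,12,2] → █
    (7,1)@(15, 3): e=[38,24,-18] → ·
    (5,2)@(11, 5): e=[10,4,30] → █
    (7,2)@(15, 5): e=[26,28,-10] → ·
    (5,3)@(11, 7): e=[-2,8,38] → ·
    (6,3)@(13, 7): e=[6,20,18] → █
    (7,3)@(15, 7): e=[14,32,-2] → ·
    (4,4)@(9, 9): e=[-22,0,66] → ·  [on edge]
    (6,4)@(13, 9): e=[-6,24,26] → ·
    (7,4)@(15, 9): e=[2,36,6] → █
    (8,4)@(17, 9): e=[10,48,-14] → ·
  covered (6 px):
    · · · · · · · · ·
    · · · · · █ █ · ·
    · · · · · █ █ · ·
    · · · · · · █ · ·
    · · · · · · · █ ·
    · · · · · · · · ·
T1:
  2·area = 47
  edge (4, 5)→(15, 3): d=(11,-2) top-left  bias=+0
  edge (15, 3)→(0, 10): d=(-15,7) right/bottom  bias=-1
  edge (0, 10)→(4, 5): d=(4,-5) top-left  bias=+0
    (7,1)@(15, 3): e=[0,0,47] → ·  [on edge]
    (2,2)@(5, 5): e=[2,40,5] → █
    (3,2)@(7, 5): e=[6,26,15] → █
    (4,2)@(9, 5): e=[10,12,25] → █
    (5,2)@(11, 5): e=[14,-2,35] → ·
    (1,3)@(3, 7): e=[20,24,3] → █
    (3,3)@(7, 7): e=[28,-4,23] → ·
    (4,3)@(9, 7): e=[32,-18,33] → ·
    (0,4)@(1, 9): e=[38,8,1] → █
    (1,4)@(3, 9): e=[42,-6,11] → ·
    (2,4)@(5, 9): e=[46,-20,21] → ·
    (0,5)@(1, 11): e=[60,-22,9] → ·
  covered (6 px):
    · · · · · · · · ·
    · · · · · · · · ·
    · · █ █ █ · · · ·
    · █ █ · · · · · ·
    █ · · · · · · · ·
    · · · · · · · · ·
T2:
  2·area = 96
  edge (8, 6)→(14, 0): d=(6,-6) top-left  bias=+0
  edge (14, 0)→(18, 12): d=(4,12) right/bottom  bias=-1
  edge (18, 12)→(8, 6): d=(-10,-6) top-left  bias=+0
    (6,0)@(13, 1): e=[0,16,80] → █  [on edge]
    (7,0)@(15, 1): e=[12,-8,92] → ·
    (1,1)@(3, 3): e=[-48,144,0] → ·  [on edge]
    (5,1)@(11, 3): e=[0,48,48] → █  [on edge]
    (7,1)@(15, 3): e=[24,0,72] → ·  [on edge]
    (4,2)@(9, 5): e=[0,80,16] → █  [on edge]
    (7,2)@(15, 5): e=[36,8,52] → █
    (8,2)@(17, 5): e=[48,-16,64] → ·
    (3,3)@(7, 7): e=[0,112,-16] → ·  [on edge]
    (4,3)@(9, 7): e=[12,88,-4] → ·
    (5,3)@(11, 7): e=[24,64,8] → █
    (8,3)@(17, 7): e=[60,-8,44] → ·
    (2,4)@(5, 9): e=[0,144,-48] → ·  [on edge]
    (6,4)@(13, 9): e=[48,48,0] → █  [on edge]
    (8,4)@(17, 9): e=[72,0,24] → ·  [on edge]
    (1,5)@(3, 11): e=[0,176,-80] → ·  [on edge]
  covered (13 px):
    · · · · · · █ · ·
    · · · · · █ █ · ·
    · · · · █ █ █ █ ·
    · · · · · █ █ █ ·
    · · · · · · █ █ ·
    · · · · · · · · █

Result: "outside"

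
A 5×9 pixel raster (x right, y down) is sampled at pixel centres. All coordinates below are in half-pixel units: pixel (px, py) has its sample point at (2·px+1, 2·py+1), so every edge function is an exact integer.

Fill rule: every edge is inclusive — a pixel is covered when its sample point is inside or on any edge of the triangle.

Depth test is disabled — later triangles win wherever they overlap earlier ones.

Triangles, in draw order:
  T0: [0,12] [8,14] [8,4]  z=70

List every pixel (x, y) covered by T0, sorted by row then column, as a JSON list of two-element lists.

T0:
  2·area = 80  (B↔C swapped to make it positive)
  edge (0, 12)→(8, 4): d=(8,-8) inclusive
  edge (8, 4)→(8, 14): d=(0,10) inclusive
  edge (8, 14)→(0, 12): d=(-8,-2) inclusive
    (4,1)@(9, 3): e=[0,-10,90] → ·  [on edge]
    (3,2)@(7, 5): e=[0,10,70] → █  [on edge]
    (4,2)@(9, 5): e=[16,-10,74] → ·
    (2,3)@(5, 7): e=[0,30,50] → █  [on edge]
    (4,3)@(9, 7): e=[32,-10,58] → ·
    (1,4)@(3, 9): e=[0,50,30] → █  [on edge]
    (4,4)@(9, 9): e=[48,-10,42] → ·
    (0,5)@(1, 11): e=[0,70,10] → █  [on edge]
    (4,5)@(9, 11): e=[64,-10,26] → ·
    (0,6)@(1, 13): e=[16,70,-6] → ·
    (1,6)@(3, 13): e=[32,50,-2] → ·
    (2,6)@(5, 13): e=[48,30,2] → █
  covered (12 px):
    · · · · ·
    · · · · ·
    · · · █ ·
    · · █ █ ·
    · █ █ █ ·
    █ █ █ █ ·
    · · █ █ ·
    · · · · ·
    · · · · ·

Result: [[3,2],[2,3],[3,3],[1,4],[2,4],[3,4],[0,5],[1,5],[2,5],[3,5],[2,6],[3,6]]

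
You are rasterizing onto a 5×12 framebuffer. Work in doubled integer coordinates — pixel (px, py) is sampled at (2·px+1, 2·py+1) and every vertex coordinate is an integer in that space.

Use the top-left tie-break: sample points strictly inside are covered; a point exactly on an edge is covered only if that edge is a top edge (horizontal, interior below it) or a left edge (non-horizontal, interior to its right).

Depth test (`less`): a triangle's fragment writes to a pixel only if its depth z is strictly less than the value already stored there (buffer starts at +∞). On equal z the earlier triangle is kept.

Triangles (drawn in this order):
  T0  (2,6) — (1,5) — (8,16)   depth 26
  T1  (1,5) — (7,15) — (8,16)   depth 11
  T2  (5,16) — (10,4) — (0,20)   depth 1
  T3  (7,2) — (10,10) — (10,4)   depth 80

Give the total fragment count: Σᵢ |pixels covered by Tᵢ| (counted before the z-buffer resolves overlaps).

T0:
  2·area = 4  (B↔C swapped to make it positive)
  edge (2, 6)→(8, 16): d=(6,10) right/bottom  bias=-1
  edge (8, 16)→(1, 5): d=(-7,-11) top-left  bias=+0
  edge (1, 5)→(2, 6): d=(1,1) right/bottom  bias=-1
    (0,2)@(1, 5): e=[4,0,0] → ·  [on edge]
    (1,3)@(3, 7): e=[-4,8,0] → ·  [on edge]
    (2,4)@(5, 9): e=[-12,16,0] → ·  [on edge]
    (2,5)@(5, 11): e=[0,2,2] → ·  [on edge]
    (3,5)@(7, 11): e=[-20,24,0] → ·  [on edge]
    (4,6)@(9, 13): e=[-28,32,0] → ·  [on edge]
  covered (0 px):
    · · · · ·
    · · · · ·
    · · · · ·
    · · · · ·
    · · · · ·
    · · · · ·
    · · · · ·
    · · · · ·
    · · · · ·
    · · · · ·
    · · · · ·
    · · · · ·
T1:
  2·area = 4  (B↔C swapped to make it positive)
  edge (1, 5)→(8, 16): d=(7,11) right/bottom  bias=-1
  edge (8, 16)→(7, 15): d=(-1,-1) top-left  bias=+0
  edge (7, 15)→(1, 5): d=(-6,-10) top-left  bias=+0
    (0,2)@(1, 5): e=[0,4,0] → ·  [on edge]
    (0,4)@(1, 9): e=[28,0,-24] → ·  [on edge]
    (1,5)@(3, 11): e=[20,0,-16] → ·  [on edge]
    (2,6)@(5, 13): e=[12,0,-8] → ·  [on edge]
    (3,7)@(7, 15): e=[4,0,0] → █  [on edge]
    (4,7)@(9, 15): e=[-18,2,20] → ·
    (3,8)@(7, 17): e=[18,-2,-12] → ·
    (4,8)@(9, 17): e=[-4,0,8] → ·  [on edge]
  covered (1 px):
    · · · · ·
    · · · · ·
    · · · · ·
    · · · · ·
    · · · · ·
    · · · · ·
    · · · · ·
    · · · █ ·
    · · · · ·
    · · · · ·
    · · · · ·
    · · · · ·
T2:
  2·area = 40  (B↔C swapped to make it positive)
  edge (5, 16)→(0, 20): d=(-5,4) right/bottom  bias=-1
  edge (0, 20)→(10, 4): d=(10,-16) top-left  bias=+0
  edge (10, 4)→(5, 16): d=(-5,12) right/bottom  bias=-1
    (3,4)@(7, 9): e=[27,2,11] → █
    (4,4)@(9, 9): e=[19,34,-13] → ·
    (3,5)@(7, 11): e=[17,22,1] → █
    (4,5)@(9, 11): e=[9,54,-23] → ·
    (2,6)@(5, 13): e=[15,10,15] → █
    (3,6)@(7, 13): e=[7,42,-9] → ·
    (2,7)@(5, 15): e=[5,30,5] → █
    (3,7)@(7, 15): e=[-3,62,-19] → ·
    (1,8)@(3, 17): e=[3,18,19] → █
    (2,8)@(5, 17): e=[-5,50,-5] → ·
    (0,9)@(1, 19): e=[1,6,33] → █
    (1,9)@(3, 19): e=[-7,38,9] → ·
  covered (6 px):
    · · · · ·
    · · · · ·
    · · · · ·
    · · · · ·
    · · · █ ·
    · · · █ ·
    · · █ · ·
    · · █ · ·
    · █ · · ·
    █ · · · ·
    · · · · ·
    · · · · ·
T3:
  2·area = 18  (B↔C swapped to make it positive)
  edge (7, 2)→(10, 4): d=(3,2) right/bottom  bias=-1
  edge (10, 4)→(10, 10): d=(0,6) right/bottom  bias=-1
  edge (10, 10)→(7, 2): d=(-3,-8) top-left  bias=+0
    (4,2)@(9, 5): e=[5,6,7] → █
    (4,3)@(9, 7): e=[11,6,1] → █
    (4,4)@(9, 9): e=[17,6,-5] → ·
  covered (2 px):
    · · · · ·
    · · · · ·
    · · · · █
    · · · · █
    · · · · ·
    · · · · ·
    · · · · ·
    · · · · ·
    · · · · ·
    · · · · ·
    · · · · ·
    · · · · ·

Result: 9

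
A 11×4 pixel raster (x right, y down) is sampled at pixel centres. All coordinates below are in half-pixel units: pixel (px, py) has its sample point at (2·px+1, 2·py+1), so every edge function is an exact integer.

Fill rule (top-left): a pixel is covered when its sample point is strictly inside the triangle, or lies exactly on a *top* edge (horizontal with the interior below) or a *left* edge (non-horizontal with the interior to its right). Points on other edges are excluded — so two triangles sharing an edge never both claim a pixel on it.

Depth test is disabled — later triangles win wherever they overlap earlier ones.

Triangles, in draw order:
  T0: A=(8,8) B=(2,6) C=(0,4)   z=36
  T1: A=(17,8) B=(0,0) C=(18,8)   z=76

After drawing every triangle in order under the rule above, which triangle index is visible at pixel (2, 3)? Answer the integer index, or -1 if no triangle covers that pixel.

T0:
  2·area = 8
  edge (8, 8)→(2, 6): d=(-6,-2) top-left  bias=+0
  edge (2, 6)→(0, 4): d=(-2,-2) top-left  bias=+0
  edge (0, 4)→(8, 8): d=(8,4) right/bottom  bias=-1
    (0,2)@(1, 5): e=[4,0,4] → X  [on edge]
    (1,2)@(3, 5): e=[8,4,-4] → .
    (0,3)@(1, 7): e=[-8,-4,20] → .
    (1,3)@(3, 7): e=[-4,0,12] → .  [on edge]
    (2,3)@(5, 7): e=[0,4,4] → X  [on edge]
    (3,3)@(7, 7): e=[4,8,-4] → .
  covered (2 px):
    . . . . . . . . . . .
    . . . . . . . . . . .
    X . . . . . . . . . .
    . . X . . . . . . . .
T1:
  2·area = 8
  edge (17, 8)→(0, 0): d=(-17,-8) top-left  bias=+0
  edge (0, 0)→(18, 8): d=(18,8) right/bottom  bias=-1
  edge (18, 8)→(17, 8): d=(-1,0) right/bottom  bias=-1
    (5,2)@(11, 5): e=[3,2,3] → X
    (6,2)@(13, 5): e=[19,-14,3] → .
    (5,3)@(11, 7): e=[-31,38,1] → .
    (7,3)@(15, 7): e=[1,6,1] → X
    (8,3)@(17, 7): e=[17,-10,1] → .
  covered (2 px):
    . . . . . . . . . . .
    . . . . . . . . . . .
    . . . . . X . . . . .
    . . . . . . . X . . .

Z-buffer (winner per pixel, '.' = empty):
  . . . . . . . . . . .
  . . . . . . . . . . .
  0 . . . . 1 . . . . .
  . . 0 . . . . 1 . . .

Final: 0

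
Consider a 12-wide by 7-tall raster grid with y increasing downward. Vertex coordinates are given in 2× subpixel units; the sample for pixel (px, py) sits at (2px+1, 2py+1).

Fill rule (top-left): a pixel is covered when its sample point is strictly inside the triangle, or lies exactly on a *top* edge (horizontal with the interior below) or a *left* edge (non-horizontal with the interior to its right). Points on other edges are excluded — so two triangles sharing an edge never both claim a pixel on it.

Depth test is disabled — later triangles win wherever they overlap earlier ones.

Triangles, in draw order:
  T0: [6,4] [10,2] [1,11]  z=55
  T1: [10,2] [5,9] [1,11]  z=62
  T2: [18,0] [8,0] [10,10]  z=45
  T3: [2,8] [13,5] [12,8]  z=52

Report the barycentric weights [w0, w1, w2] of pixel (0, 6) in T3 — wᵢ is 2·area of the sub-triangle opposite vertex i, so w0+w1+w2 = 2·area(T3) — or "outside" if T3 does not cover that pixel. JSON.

T0:
  2·area = 18
  edge (6, 4)→(10, 2): d=(4,-2) top-left  bias=+0
  edge (10, 2)→(1, 11): d=(-9,9) right/bottom  bias=-1
  edge (1, 11)→(6, 4): d=(5,-7) top-left  bias=+0
    (5,0)@(11, 1): e=[-2,0,20] → .  [on edge]
    (4,1)@(9, 3): e=[2,0,16] → .  [on edge]
    (3,2)@(7, 5): e=[6,0,12] → .  [on edge]
    (2,3)@(5, 7): e=[10,0,8] → .  [on edge]
    (1,4)@(3, 9): e=[14,0,4] → .  [on edge]
    (0,5)@(1, 11): e=[18,0,0] → .  [on edge]
  covered (0 px):
    . . . . . . . . . . . .
    . . . . . . . . . . . .
    . . . . . . . . . . . .
    . . . . . . . . . . . .
    . . . . . . . . . . . .
    . . . . . . . . . . . .
    . . . . . . . . . . . .
T1:
  2·area = 18
  edge (10, 2)→(5, 9): d=(-5,7) right/bottom  bias=-1
  edge (5, 9)→(1, 11): d=(-4,2) right/bottom  bias=-1
  edge (1, 11)→(10, 2): d=(9,-9) top-left  bias=+0
    (5,0)@(11, 1): e=[-2,20,0] → .  [on edge]
    (10,0)@(21, 1): e=[-72,0,90] → .  [on edge]
    (4,1)@(9, 3): e=[2,16,0] → X  [on edge]
    (5,1)@(11, 3): e=[-12,12,18] → .
    (8,1)@(17, 3): e=[-54,0,72] → .  [on edge]
    (3,2)@(7, 5): e=[6,12,0] → X  [on edge]
    (4,2)@(9, 5): e=[-8,8,18] → .
    (6,2)@(13, 5): e=[-36,0,54] → .  [on edge]
    (2,3)@(5, 7): e=[10,8,0] → X  [on edge]
    (3,3)@(7, 7): e=[-4,4,18] → .
    (4,3)@(9, 7): e=[-18,0,36] → .  [on edge]
    (1,4)@(3, 9): e=[14,4,0] → X  [on edge]
    (2,4)@(5, 9): e=[0,0,18] → .  [on edge]
    (0,5)@(1, 11): e=[18,0,0] → .  [on edge]
  covered (4 px):
    . . . . . . . . . . . .
    . . . . X . . . . . . .
    . . . X . . . . . . . .
    . . X . . . . . . . . .
    . X . . . . . . . . . .
    . . . . . . . . . . . .
    . . . . . . . . . . . .
T2:
  2·area = 100  (B↔C swapped to make it positive)
  edge (18, 0)→(10, 10): d=(-8,10) right/bottom  bias=-1
  edge (10, 10)→(8, 0): d=(-2,-10) top-left  bias=+0
  edge (8, 0)→(18, 0): d=(10,0) top-left  bias=+0
    (4,0)@(9, 1): e=[82,8,10] → X
    (5,0)@(11, 1): e=[62,28,10] → X
    (6,0)@(13, 1): e=[42,48,10] → X
    (7,0)@(15, 1): e=[22,68,10] → X
    (8,0)@(17, 1): e=[2,88,10] → X
    (9,0)@(19, 1): e=[-18,108,10] → .
    (4,1)@(9, 3): e=[66,4,30] → X
    (8,1)@(17, 3): e=[-14,84,30] → .
    (4,2)@(9, 5): e=[50,0,50] → X  [on edge]
    (7,2)@(15, 5): e=[-10,60,50] → .
    (4,3)@(9, 7): e=[34,-4,70] → .
    (5,3)@(11, 7): e=[14,16,70] → X
  covered (13 px):
    . . . . X X X X X . . .
    . . . . X X X X . . . .
    . . . . X X X . . . . .
    . . . . . X . . . . . .
    . . . . . . . . . . . .
    . . . . . . . . . . . .
    . . . . . . . . . . . .
T3:
  2·area = 30
  edge (2, 8)→(13, 5): d=(11,-3) top-left  bias=+0
  edge (13, 5)→(12, 8): d=(-1,3) right/bottom  bias=-1
  edge (12, 8)→(2, 8): d=(-10,0) right/bottom  bias=-1
    (6,2)@(13, 5): e=[0,0,30] → .  [on edge]
    (3,3)@(7, 7): e=[4,16,10] → X
    (4,3)@(9, 7): e=[10,10,10] → X
    (5,3)@(11, 7): e=[16,4,10] → X
    (6,3)@(13, 7): e=[22,-2,10] → .
    (3,4)@(7, 9): e=[26,14,-10] → .
    (4,4)@(9, 9): e=[32,8,-10] → .
    (5,4)@(11, 9): e=[38,2,-10] → .
    (5,5)@(11, 11): e=[60,0,-30] → .  [on edge]
  covered (3 px):
    . . . . . . . . . . . .
    . . . . . . . . . . . .
    . . . . . . . . . . . .
    . . . X X X . . . . . .
    . . . . . . . . . . . .
    . . . . . . . . . . . .
    . . . . . . . . . . . .

Answer: "outside"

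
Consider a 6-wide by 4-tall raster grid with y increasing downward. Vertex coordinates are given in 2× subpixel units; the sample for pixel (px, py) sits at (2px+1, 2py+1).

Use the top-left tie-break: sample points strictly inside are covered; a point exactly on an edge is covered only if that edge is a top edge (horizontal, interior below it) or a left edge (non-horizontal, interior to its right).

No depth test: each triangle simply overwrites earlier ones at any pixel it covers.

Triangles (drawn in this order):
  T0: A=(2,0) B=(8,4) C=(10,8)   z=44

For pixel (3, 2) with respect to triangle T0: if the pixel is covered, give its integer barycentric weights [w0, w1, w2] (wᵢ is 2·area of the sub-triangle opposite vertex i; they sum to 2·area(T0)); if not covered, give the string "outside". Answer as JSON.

T0:
  2·area = 16
  edge (2, 0)→(8, 4): d=(6,4) right/bottom  bias=-1
  edge (8, 4)→(10, 8): d=(2,4) right/bottom  bias=-1
  edge (10, 8)→(2, 0): d=(-8,-8) top-left  bias=+0
    (1,0)@(3, 1): e=[2,14,0] → #  [on edge]
    (2,0)@(5, 1): e=[-6,6,16] → ·
    (1,1)@(3, 3): e=[14,18,-16] → ·
    (2,1)@(5, 3): e=[6,10,0] → #  [on edge]
    (3,1)@(7, 3): e=[-2,2,16] → ·
    (2,2)@(5, 5): e=[18,14,-16] → ·
    (3,2)@(7, 5): e=[10,6,0] → #  [on edge]
    (4,2)@(9, 5): e=[2,-2,16] → ·
    (3,3)@(7, 7): e=[22,10,-16] → ·
    (4,3)@(9, 7): e=[14,2,0] → #  [on edge]
    (5,3)@(11, 7): e=[6,-6,16] → ·
  covered (4 px):
    · # · · · ·
    · · # · · ·
    · · · # · ·
    · · · · # ·

Answer: [6,0,10]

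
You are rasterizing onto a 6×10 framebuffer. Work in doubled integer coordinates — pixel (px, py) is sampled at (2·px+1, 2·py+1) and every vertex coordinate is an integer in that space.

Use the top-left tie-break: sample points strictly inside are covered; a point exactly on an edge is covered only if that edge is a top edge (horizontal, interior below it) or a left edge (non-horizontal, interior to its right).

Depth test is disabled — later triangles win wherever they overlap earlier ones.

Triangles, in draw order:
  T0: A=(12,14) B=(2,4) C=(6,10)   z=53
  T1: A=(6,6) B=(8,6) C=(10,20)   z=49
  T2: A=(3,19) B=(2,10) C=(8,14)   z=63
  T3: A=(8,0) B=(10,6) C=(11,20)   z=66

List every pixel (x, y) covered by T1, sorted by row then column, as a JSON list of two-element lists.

T0:
  2·area = 20  (B↔C swapped to make it positive)
  edge (12, 14)→(6, 10): d=(-6,-4) top-left  bias=+0
  edge (6, 10)→(2, 4): d=(-4,-6) top-left  bias=+0
  edge (2, 4)→(12, 14): d=(10,10) right/bottom  bias=-1
    (0,1)@(1, 3): e=[22,-2,0] → .  [on edge]
    (1,2)@(3, 5): e=[18,2,0] → .  [on edge]
    (2,3)@(5, 7): e=[14,6,0] → .  [on edge]
    (3,4)@(7, 9): e=[10,10,0] → .  [on edge]
    (4,5)@(9, 11): e=[6,14,0] → .  [on edge]
    (5,6)@(11, 13): e=[2,18,0] → .  [on edge]
  covered (0 px):
    . . . . . .
    . . . . . .
    . . . . . .
    . . . . . .
    . . . . . .
    . . . . . .
    . . . . . .
    . . . . . .
    . . . . . .
    . . . . . .
T1:
  2·area = 28
  edge (6, 6)→(8, 6): d=(2,0) top-left  bias=+0
  edge (8, 6)→(10, 20): d=(2,14) right/bottom  bias=-1
  edge (10, 20)→(6, 6): d=(-4,-14) top-left  bias=+0
    (3,3)@(7, 7): e=[2,16,10] → X
    (4,3)@(9, 7): e=[2,-12,38] → .
    (3,4)@(7, 9): e=[6,20,2] → X
    (4,4)@(9, 9): e=[6,-8,30] → .
    (3,5)@(7, 11): e=[10,24,-6] → .
    (4,6)@(9, 13): e=[14,0,14] → .  [on edge]
    (4,7)@(9, 15): e=[18,4,6] → X
    (5,7)@(11, 15): e=[18,-24,34] → .
    (4,8)@(9, 17): e=[22,8,-2] → .
  covered (3 px):
    . . . . . .
    . . . . . .
    . . . . . .
    . . . X . .
    . . . X . .
    . . . . . .
    . . . . . .
    . . . . X .
    . . . . . .
    . . . . . .
T2:
  2·area = 50
  edge (3, 19)→(2, 10): d=(-1,-9) top-left  bias=+0
  edge (2, 10)→(8, 14): d=(6,4) right/bottom  bias=-1
  edge (8, 14)→(3, 19): d=(-5,5) right/bottom  bias=-1
    (0,0)@(1, 1): e=[0,-50,100] → .  [on edge]
    (1,5)@(3, 11): e=[8,2,40] → X
    (2,5)@(5, 11): e=[26,-6,30] → .
    (5,5)@(11, 11): e=[80,-30,0] → .  [on edge]
    (1,6)@(3, 13): e=[6,14,30] → X
    (2,6)@(5, 13): e=[24,6,20] → X
    (3,6)@(7, 13): e=[42,-2,10] → .
    (4,6)@(9, 13): e=[60,-10,0] → .  [on edge]
    (1,7)@(3, 15): e=[4,26,20] → X
    (3,7)@(7, 15): e=[40,10,0] → .  [on edge]
    (1,8)@(3, 17): e=[2,38,10] → X
    (2,8)@(5, 17): e=[20,30,0] → .  [on edge]
    (1,9)@(3, 19): e=[0,50,0] → .  [on edge]
  covered (6 px):
    . . . . . .
    . . . . . .
    . . . . . .
    . . . . . .
    . . . . . .
    . X . . . .
    . X X . . .
    . X X . . .
    . X . . . .
    . . . . . .
T3:
  2·area = 22
  edge (8, 0)→(10, 6): d=(2,6) right/bottom  bias=-1
  edge (10, 6)→(11, 20): d=(1,14) right/bottom  bias=-1
  edge (11, 20)→(8, 0): d=(-3,-20) top-left  bias=+0
    (4,1)@(9, 3): e=[0,11,11] → .  [on edge]
    (4,2)@(9, 5): e=[4,13,5] → X
    (5,2)@(11, 5): e=[-8,-15,45] → .
    (4,3)@(9, 7): e=[8,15,-1] → .
    (5,4)@(11, 9): e=[0,-11,33] → .  [on edge]
  covered (1 px):
    . . . . . .
    . . . . . .
    . . . . X .
    . . . . . .
    . . . . . .
    . . . . . .
    . . . . . .
    . . . . . .
    . . . . . .
    . . . . . .

Result: [[3,3],[3,4],[4,7]]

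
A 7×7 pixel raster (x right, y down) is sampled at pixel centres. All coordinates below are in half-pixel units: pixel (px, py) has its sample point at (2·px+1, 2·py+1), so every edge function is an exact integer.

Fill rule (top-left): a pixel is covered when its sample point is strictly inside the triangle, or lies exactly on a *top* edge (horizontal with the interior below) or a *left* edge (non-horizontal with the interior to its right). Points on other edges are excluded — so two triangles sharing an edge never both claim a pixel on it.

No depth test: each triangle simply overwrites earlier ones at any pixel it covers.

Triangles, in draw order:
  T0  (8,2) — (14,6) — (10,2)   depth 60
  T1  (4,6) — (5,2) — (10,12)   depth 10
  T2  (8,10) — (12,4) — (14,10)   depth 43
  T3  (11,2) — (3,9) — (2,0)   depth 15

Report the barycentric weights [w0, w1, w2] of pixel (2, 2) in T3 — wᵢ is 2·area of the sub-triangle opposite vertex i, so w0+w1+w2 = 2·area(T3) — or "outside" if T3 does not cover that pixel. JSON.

T0:
  2·area = 8  (B↔C swapped to make it positive)
  edge (8, 2)→(10, 2): d=(2,0) top-left  bias=+0
  edge (10, 2)→(14, 6): d=(4,4) right/bottom  bias=-1
  edge (14, 6)→(8, 2): d=(-6,-4) top-left  bias=+0
    (4,0)@(9, 1): e=[-2,0,10] → ·  [on edge]
    (5,1)@(11, 3): e=[2,0,6] → ·  [on edge]
    (6,2)@(13, 5): e=[6,0,2] → ·  [on edge]
  covered (0 px):
    · · · · · · ·
    · · · · · · ·
    · · · · · · ·
    · · · · · · ·
    · · · · · · ·
    · · · · · · ·
    · · · · · · ·
T1:
  2·area = 30
  edge (4, 6)→(5, 2): d=(1,-4) top-left  bias=+0
  edge (5, 2)→(10, 12): d=(5,10) right/bottom  bias=-1
  edge (10, 12)→(4, 6): d=(-6,-6) top-left  bias=+0
    (0,1)@(1, 3): e=[-15,45,0] → ·  [on edge]
    (2,1)@(5, 3): e=[1,5,24] → █
    (3,1)@(7, 3): e=[9,-15,36] → ·
    (1,2)@(3, 5): e=[-5,35,0] → ·  [on edge]
    (2,2)@(5, 5): e=[3,15,12] → █
    (3,2)@(7, 5): e=[11,-5,24] → ·
    (2,3)@(5, 7): e=[5,25,0] → █  [on edge]
    (3,3)@(7, 7): e=[13,5,12] → █
    (4,3)@(9, 7): e=[21,-15,24] → ·
    (2,4)@(5, 9): e=[7,35,-12] → ·
    (3,4)@(7, 9): e=[15,15,0] → █  [on edge]
    (4,4)@(9, 9): e=[23,-5,12] → ·
    (4,5)@(9, 11): e=[25,5,0] → █  [on edge]
    (5,6)@(11, 13): e=[35,-5,0] → ·  [on edge]
  covered (6 px):
    · · · · · · ·
    · · █ · · · ·
    · · █ · · · ·
    · · █ █ · · ·
    · · · █ · · ·
    · · · · █ · ·
    · · · · · · ·
T2:
  2·area = 36
  edge (8, 10)→(12, 4): d=(4,-6) top-left  bias=+0
  edge (12, 4)→(14, 10): d=(2,6) right/bottom  bias=-1
  edge (14, 10)→(8, 10): d=(-6,0) right/bottom  bias=-1
    (5,0)@(11, 1): e=[-18,0,54] → ·  [on edge]
    (5,3)@(11, 7): e=[6,12,18] → █
    (6,3)@(13, 7): e=[18,0,18] → ·  [on edge]
    (4,4)@(9, 9): e=[2,28,6] → █
    (6,4)@(13, 9): e=[26,4,6] → █
    (4,5)@(9, 11): e=[10,32,-6] → ·
    (5,5)@(11, 11): e=[22,20,-6] → ·
    (6,5)@(13, 11): e=[34,8,-6] → ·
  covered (4 px):
    · · · · · · ·
    · · · · · · ·
    · · · · · · ·
    · · · · · █ ·
    · · · · █ █ █
    · · · · · · ·
    · · · · · · ·
T3:
  2·area = 79
  edge (11, 2)→(3, 9): d=(-8,7) right/bottom  bias=-1
  edge (3, 9)→(2, 0): d=(-1,-9) top-left  bias=+0
  edge (2, 0)→(11, 2): d=(9,2) right/bottom  bias=-1
    (1,0)@(3, 1): e=[64,8,7] → █
    (2,0)@(5, 1): e=[50,26,3] → █
    (3,0)@(7, 1): e=[36,44,-1] → ·
    (1,1)@(3, 3): e=[48,6,25] → █
    (3,1)@(7, 3): e=[20,42,17] → █
    (4,1)@(9, 3): e=[6,60,13] → █
    (5,1)@(11, 3): e=[-8,78,9] → ·
    (1,2)@(3, 5): e=[32,4,43] → █
    (4,2)@(9, 5): e=[-10,58,31] → ·
    (1,3)@(3, 7): e=[16,2,61] → █
    (3,3)@(7, 7): e=[-12,38,53] → ·
    (1,4)@(3, 9): e=[0,0,79] → ·  [on edge]
  covered (11 px):
    · █ █ · · · ·
    · █ █ █ █ · ·
    · █ █ █ · · ·
    · █ █ · · · ·
    · · · · · · ·
    · · · · · · ·
    · · · · · · ·

Result: [22,39,18]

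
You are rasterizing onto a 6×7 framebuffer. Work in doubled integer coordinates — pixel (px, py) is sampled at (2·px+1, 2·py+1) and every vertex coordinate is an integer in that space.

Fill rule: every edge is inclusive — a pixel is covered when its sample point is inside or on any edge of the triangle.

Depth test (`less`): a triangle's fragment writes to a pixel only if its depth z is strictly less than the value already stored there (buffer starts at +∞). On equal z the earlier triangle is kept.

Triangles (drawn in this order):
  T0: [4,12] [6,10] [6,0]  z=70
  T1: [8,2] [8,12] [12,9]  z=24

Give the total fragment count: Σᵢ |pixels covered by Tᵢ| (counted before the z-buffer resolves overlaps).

T0:
  2·area = 20  (B↔C swapped to make it positive)
  edge (4, 12)→(6, 0): d=(2,-12) inclusive
  edge (6, 0)→(6, 10): d=(0,10) inclusive
  edge (6, 10)→(4, 12): d=(-2,2) inclusive
    (5,2)@(11, 5): e=[70,-50,0] → ·  [on edge]
    (2,3)@(5, 7): e=[2,10,8] → █
    (3,3)@(7, 7): e=[26,-10,4] → ·
    (4,3)@(9, 7): e=[50,-30,0] → ·  [on edge]
    (2,4)@(5, 9): e=[6,10,4] → █
    (3,4)@(7, 9): e=[30,-10,0] → ·  [on edge]
    (2,5)@(5, 11): e=[10,10,0] → █  [on edge]
    (3,5)@(7, 11): e=[34,-10,-4] → ·
    (1,6)@(3, 13): e=[-10,30,0] → ·  [on edge]
    (2,6)@(5, 13): e=[14,10,-4] → ·
  covered (3 px):
    · · · · · ·
    · · · · · ·
    · · · · · ·
    · · █ · · ·
    · · █ · · ·
    · · █ · · ·
    · · · · · ·
T1:
  2·area = 40  (B↔C swapped to make it positive)
  edge (8, 2)→(12, 9): d=(4,7) inclusive
  edge (12, 9)→(8, 12): d=(-4,3) inclusive
  edge (8, 12)→(8, 2): d=(0,-10) inclusive
    (4,2)@(9, 5): e=[5,25,10] → █
    (5,2)@(11, 5): e=[-9,19,30] → ·
    (4,3)@(9, 7): e=[13,17,10] → █
    (5,3)@(11, 7): e=[-1,11,30] → ·
    (4,4)@(9, 9): e=[21,9,10] → █
    (5,4)@(11, 9): e=[7,3,30] → █
    (4,5)@(9, 11): e=[29,1,10] → █
    (5,5)@(11, 11): e=[15,-5,30] → ·
    (4,6)@(9, 13): e=[37,-7,10] → ·
  covered (5 px):
    · · · · · ·
    · · · · · ·
    · · · · █ ·
    · · · · █ ·
    · · · · █ █
    · · · · █ ·
    · · · · · ·

Final: 8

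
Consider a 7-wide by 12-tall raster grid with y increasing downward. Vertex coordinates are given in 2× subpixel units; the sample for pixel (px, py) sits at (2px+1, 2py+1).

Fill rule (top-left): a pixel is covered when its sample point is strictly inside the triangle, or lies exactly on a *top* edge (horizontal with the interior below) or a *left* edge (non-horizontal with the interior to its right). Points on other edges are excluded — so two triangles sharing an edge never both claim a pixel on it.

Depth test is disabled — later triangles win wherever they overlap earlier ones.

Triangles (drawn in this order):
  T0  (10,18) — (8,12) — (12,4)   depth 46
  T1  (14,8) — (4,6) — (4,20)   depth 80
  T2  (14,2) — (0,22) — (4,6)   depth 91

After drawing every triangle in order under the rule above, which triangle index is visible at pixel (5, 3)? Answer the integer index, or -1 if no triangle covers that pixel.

T0:
  2·area = 40
  edge (10, 18)→(8, 12): d=(-2,-6) top-left  bias=+0
  edge (8, 12)→(12, 4): d=(4,-8) top-left  bias=+0
  edge (12, 4)→(10, 18): d=(-2,14) right/bottom  bias=-1
    (2,1)@(5, 3): e=[0,-60,100] → .  [on edge]
    (5,3)@(11, 7): e=[28,4,8] → X
    (6,3)@(13, 7): e=[40,20,-20] → .
    (3,4)@(7, 9): e=[0,-20,60] → .  [on edge]
    (5,4)@(11, 9): e=[24,12,4] → X
    (6,4)@(13, 9): e=[36,28,-24] → .
    (4,5)@(9, 11): e=[8,4,28] → X
    (5,5)@(11, 11): e=[20,20,0] → .  [on edge]
    (4,6)@(9, 13): e=[4,12,24] → X
    (5,6)@(11, 13): e=[16,28,-4] → .
    (4,7)@(9, 15): e=[0,20,20] → X  [on edge]
    (5,7)@(11, 15): e=[12,36,-8] → .
    (5,10)@(11, 21): e=[0,60,-20] → .  [on edge]
  covered (5 px):
    . . . . . . .
    . . . . . . .
    . . . . . . .
    . . . . . X .
    . . . . . X .
    . . . . X . .
    . . . . X . .
    . . . . X . .
    . . . . . . .
    . . . . . . .
    . . . . . . .
    . . . . . . .
T1:
  2·area = 140  (B↔C swapped to make it positive)
  edge (14, 8)→(4, 20): d=(-10,12) right/bottom  bias=-1
  edge (4, 20)→(4, 6): d=(0,-14) top-left  bias=+0
  edge (4, 6)→(14, 8): d=(10,2) right/bottom  bias=-1
    (2,3)@(5, 7): e=[118,14,8] → X
    (3,3)@(7, 7): e=[94,42,4] → X
    (4,3)@(9, 7): e=[70,70,0] → .  [on edge]
    (2,4)@(5, 9): e=[98,14,28] → X
    (4,4)@(9, 9): e=[50,70,20] → X
    (5,4)@(11, 9): e=[26,98,16] → X
    (6,4)@(13, 9): e=[2,126,12] → X
    (2,5)@(5, 11): e=[78,14,48] → X
    (6,5)@(13, 11): e=[-18,126,32] → .
    (2,6)@(5, 13): e=[58,14,68] → X
    (5,6)@(11, 13): e=[-14,98,56] → .
    (2,7)@(5, 15): e=[38,14,88] → X
  covered (17 px):
    . . . . . . .
    . . . . . . .
    . . . . . . .
    . . X X . . .
    . . X X X X X
    . . X X X X .
    . . X X X . .
    . . X X . . .
    . . X . . . .
    . . . . . . .
    . . . . . . .
    . . . . . . .
T2:
  2·area = 144
  edge (14, 2)→(0, 22): d=(-14,20) right/bottom  bias=-1
  edge (0, 22)→(4, 6): d=(4,-16) top-left  bias=+0
  edge (4, 6)→(14, 2): d=(10,-4) top-left  bias=+0
    (6,1)@(13, 3): e=[6,132,6] → X
    (3,2)@(7, 5): e=[98,44,2] → X
    (4,2)@(9, 5): e=[58,76,10] → X
    (5,2)@(11, 5): e=[18,108,18] → X
    (6,2)@(13, 5): e=[-22,140,26] → .
    (2,3)@(5, 7): e=[110,20,14] → X
    (5,3)@(11, 7): e=[-10,116,38] → .
    (2,4)@(5, 9): e=[82,28,34] → X
    (5,4)@(11, 9): e=[-38,124,58] → .
    (1,5)@(3, 11): e=[94,4,46] → X
    (4,5)@(9, 11): e=[-26,100,70] → .
    (1,6)@(3, 13): e=[66,12,66] → X
  covered (18 px):
    . . . . . . .
    . . . . . . X
    . . . X X X .
    . . X X X . .
    . . X X X . .
    . X X X . . .
    . X X . . . .
    . X . . . . .
    . X . . . . .
    X . . . . . .
    . . . . . . .
    . . . . . . .

Z-buffer (winner per pixel, '.' = empty):
  . . . . . . .
  . . . . . . 2
  . . . 2 2 2 .
  . . 2 2 2 0 .
  . . 2 2 2 1 1
  . 2 2 2 1 1 .
  . 2 2 1 1 . .
  . 2 1 1 0 . .
  . 2 1 . . . .
  2 . . . . . .
  . . . . . . .
  . . . . . . .

Result: 0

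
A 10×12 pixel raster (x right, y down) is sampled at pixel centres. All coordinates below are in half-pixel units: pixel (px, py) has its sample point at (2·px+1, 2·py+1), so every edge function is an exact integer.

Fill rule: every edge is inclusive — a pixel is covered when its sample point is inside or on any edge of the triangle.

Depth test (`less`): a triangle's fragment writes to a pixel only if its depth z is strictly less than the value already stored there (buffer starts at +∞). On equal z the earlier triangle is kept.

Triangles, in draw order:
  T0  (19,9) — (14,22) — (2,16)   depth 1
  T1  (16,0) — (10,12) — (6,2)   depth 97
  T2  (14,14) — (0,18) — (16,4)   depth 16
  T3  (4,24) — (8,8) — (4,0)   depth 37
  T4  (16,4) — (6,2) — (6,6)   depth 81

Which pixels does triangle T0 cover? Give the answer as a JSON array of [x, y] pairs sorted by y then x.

T0:
  2·area = 186
  edge (19, 9)→(14, 22): d=(-5,13) inclusive
  edge (14, 22)→(2, 16): d=(-12,-6) inclusive
  edge (2, 16)→(19, 9): d=(17,-7) inclusive
    (9,4)@(19, 9): e=[0,186,0] → X  [on edge]
    (7,5)@(15, 11): e=[42,138,6] → X
    (8,5)@(17, 11): e=[16,150,20] → X
    (9,5)@(19, 11): e=[-10,162,34] → .
    (5,6)@(11, 13): e=[84,90,12] → X
    (6,6)@(13, 13): e=[58,102,26] → X
    (9,6)@(19, 13): e=[-20,138,68] → .
    (2,7)@(5, 15): e=[152,30,4] → X
    (3,7)@(7, 15): e=[126,42,18] → X
    (4,7)@(9, 15): e=[100,54,32] → X
    (8,7)@(17, 15): e=[-4,102,88] → .
    (2,8)@(5, 17): e=[142,6,38] → X
  covered (24 px):
    . . . . . . . . . .
    . . . . . . . . . .
    . . . . . . . . . .
    . . . . . . . . . .
    . . . . . . . . . X
    . . . . . . . X X .
    . . . . . X X X X .
    . . X X X X X X . .
    . . X X X X X X . .
    . . . . X X X X . .
    . . . . . . X . . .
    . . . . . . . . . .
T1:
  2·area = 108
  edge (16, 0)→(10, 12): d=(-6,12) inclusive
  edge (10, 12)→(6, 2): d=(-4,-10) inclusive
  edge (6, 2)→(16, 0): d=(10,-2) inclusive
    (5,0)@(11, 1): e=[54,54,0] → X  [on edge]
    (6,0)@(13, 1): e=[30,74,4] → X
    (7,0)@(15, 1): e=[6,94,8] → X
    (8,0)@(17, 1): e=[-18,114,12] → .
    (0,1)@(1, 3): e=[162,-54,0] → .  [on edge]
    (3,1)@(7, 3): e=[90,6,12] → X
    (4,1)@(9, 3): e=[66,26,16] → X
    (7,1)@(15, 3): e=[-6,86,28] → .
    (3,2)@(7, 5): e=[78,-2,32] → .
    (4,2)@(9, 5): e=[54,18,36] → X
    (7,2)@(15, 5): e=[-18,78,48] → .
    (4,3)@(9, 7): e=[42,10,56] → X
  covered (14 px):
    . . . . . X X X . .
    . . . X X X X . . .
    . . . . X X X . . .
    . . . . X X . . . .
    . . . . X X . . . .
    . . . . . . . . . .
    . . . . . . . . . .
    . . . . . . . . . .
    . . . . . . . . . .
    . . . . . . . . . .
    . . . . . . . . . .
    . . . . . . . . . .
T2:
  2·area = 132
  edge (14, 14)→(0, 18): d=(-14,4) inclusive
  edge (0, 18)→(16, 4): d=(16,-14) inclusive
  edge (16, 4)→(14, 14): d=(-2,10) inclusive
    (7,2)@(15, 5): e=[122,2,8] → X
    (8,2)@(17, 5): e=[114,30,-12] → .
    (6,3)@(13, 7): e=[102,6,24] → X
    (8,3)@(17, 7): e=[86,62,-16] → .
    (5,4)@(11, 9): e=[82,10,40] → X
    (7,4)@(15, 9): e=[66,66,0] → X  [on edge]
    (8,4)@(17, 9): e=[58,94,-20] → .
    (4,5)@(9, 11): e=[62,14,56] → X
    (7,5)@(15, 11): e=[38,98,-4] → .
    (3,6)@(7, 13): e=[42,18,72] → X
    (7,6)@(15, 13): e=[10,130,-8] → .
    (2,7)@(5, 15): e=[22,22,88] → X
    (6,9)@(13, 19): e=[-66,198,0] → .  [on edge]
  covered (17 px):
    . . . . . . . . . .
    . . . . . . . . . .
    . . . . . . . X . .
    . . . . . . X X . .
    . . . . . X X X . .
    . . . . X X X . . .
    . . . X X X X . . .
    . . X X X . . . . .
    . X . . . . . . . .
    . . . . . . . . . .
    . . . . . . . . . .
    . . . . . . . . . .
T3:
  2·area = 96  (B↔C swapped to make it positive)
  edge (4, 24)→(4, 0): d=(0,-24) inclusive
  edge (4, 0)→(8, 8): d=(4,8) inclusive
  edge (8, 8)→(4, 24): d=(-4,16) inclusive
    (2,1)@(5, 3): e=[24,4,68] → X
    (3,1)@(7, 3): e=[72,-12,36] → .
    (2,2)@(5, 5): e=[24,12,60] → X
    (3,2)@(7, 5): e=[72,-4,28] → .
    (2,3)@(5, 7): e=[24,20,52] → X
    (3,3)@(7, 7): e=[72,4,20] → X
    (4,3)@(9, 7): e=[120,-12,-12] → .
    (2,4)@(5, 9): e=[24,28,44] → X
    (4,4)@(9, 9): e=[120,-4,-20] → .
    (2,5)@(5, 11): e=[24,36,36] → X
    (4,5)@(9, 11): e=[120,4,-28] → .
    (2,6)@(5, 13): e=[24,44,28] → X
  covered (12 px):
    . . . . . . . . . .
    . . X . . . . . . .
    . . X . . . . . . .
    . . X X . . . . . .
    . . X X . . . . . .
    . . X X . . . . . .
    . . X . . . . . . .
    . . X . . . . . . .
    . . X . . . . . . .
    . . X . . . . . . .
    . . . . . . . . . .
    . . . . . . . . . .
T4:
  2·area = 40  (B↔C swapped to make it positive)
  edge (16, 4)→(6, 6): d=(-10,2) inclusive
  edge (6, 6)→(6, 2): d=(0,-4) inclusive
  edge (6, 2)→(16, 4): d=(10,2) inclusive
    (0,0)@(1, 1): e=[60,-20,0] → .  [on edge]
    (3,1)@(7, 3): e=[28,4,8] → X
    (4,1)@(9, 3): e=[24,12,4] → X
    (5,1)@(11, 3): e=[20,20,0] → X  [on edge]
    (6,1)@(13, 3): e=[16,28,-4] → .
    (3,2)@(7, 5): e=[8,4,28] → X
    (5,2)@(11, 5): e=[0,20,20] → X  [on edge]
    (6,2)@(13, 5): e=[-4,28,16] → .
    (0,3)@(1, 7): e=[0,-20,60] → .  [on edge]
    (3,3)@(7, 7): e=[-12,4,48] → .
    (4,3)@(9, 7): e=[-16,12,44] → .
    (5,3)@(11, 7): e=[-20,20,40] → .
  covered (6 px):
    . . . . . . . . . .
    . . . X X X . . . .
    . . . X X X . . . .
    . . . . . . . . . .
    . . . . . . . . . .
    . . . . . . . . . .
    . . . . . . . . . .
    . . . . . . . . . .
    . . . . . . . . . .
    . . . . . . . . . .
    . . . . . . . . . .
    . . . . . . . . . .

Answer: [[9,4],[7,5],[8,5],[5,6],[6,6],[7,6],[8,6],[2,7],[3,7],[4,7],[5,7],[6,7],[7,7],[2,8],[3,8],[4,8],[5,8],[6,8],[7,8],[4,9],[5,9],[6,9],[7,9],[6,10]]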